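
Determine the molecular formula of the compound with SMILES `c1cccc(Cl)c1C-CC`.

Heavy atoms from the SMILES: 9 C, 1 Cl.
Implicit hydrogens by atom environment:
  4 × C (aromatic): 1 H each → 4
  2 × C: 2 H each → 4
  2 × C (aromatic): no H
  1 × C: 3 H
  1 × Cl: no H
  Total hydrogens = 11.
Molecular formula: C9H11Cl

C9H11Cl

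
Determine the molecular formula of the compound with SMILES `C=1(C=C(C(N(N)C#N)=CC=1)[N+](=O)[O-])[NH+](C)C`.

Heavy atoms from the SMILES: 9 C, 5 N, 2 O.
Implicit hydrogens by atom environment:
  3 × C (aromatic): 1 H each → 3
  3 × C (aromatic): no H
  2 × C: 3 H each → 6
  2 × N: no H
  1 × C: no H
  1 × N: 2 H
  1 × N (charge +1): 1 H
  1 × N (charge +1): no H
  1 × O: no H
  1 × O (charge -1): no H
  Total hydrogens = 12.
Net charge +1.
Molecular formula: C9H12N5O2+

C9H12N5O2+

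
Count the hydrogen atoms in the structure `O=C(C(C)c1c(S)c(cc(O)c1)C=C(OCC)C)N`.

Hydrogens are implicit in SMILES; fill each atom to its normal valence:
  4 × C (aromatic): no H
  3 × C: 3 H each → 9
  2 × C (aromatic): 1 H each → 2
  2 × C: 1 H each → 2
  2 × C: no H
  2 × O: no H
  1 × C: 2 H
  1 × N: 2 H
  1 × O: 1 H
  1 × S: 1 H
  Total hydrogens = 19.

19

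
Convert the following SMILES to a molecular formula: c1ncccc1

Heavy atoms from the SMILES: 5 C, 1 N.
Implicit hydrogens by atom environment:
  5 × C (aromatic): 1 H each → 5
  1 × N (aromatic): no H
  Total hydrogens = 5.
Molecular formula: C5H5N

C5H5N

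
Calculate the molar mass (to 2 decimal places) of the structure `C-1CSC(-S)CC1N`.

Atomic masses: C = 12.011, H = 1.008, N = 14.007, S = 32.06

Molecular formula: C5H11NS2.
M = 5×12.011 + 11×1.008 + 1×14.007 + 2×32.06 = 149.27 g/mol.

149.27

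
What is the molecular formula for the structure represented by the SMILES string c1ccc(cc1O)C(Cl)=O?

Heavy atoms from the SMILES: 7 C, 1 Cl, 2 O.
Implicit hydrogens by atom environment:
  4 × C (aromatic): 1 H each → 4
  2 × C (aromatic): no H
  1 × C: no H
  1 × Cl: no H
  1 × O: 1 H
  1 × O: no H
  Total hydrogens = 5.
Molecular formula: C7H5ClO2

C7H5ClO2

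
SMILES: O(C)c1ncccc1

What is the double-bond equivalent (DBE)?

Molecular formula from the SMILES: C6H7NO.
DoU = (2C + 2 + N − H − X)/2 = (2·6 + 2 + 1 − 7 − 0)/2 = 8/2 = 4.
(Structurally: 1 ring(s) + 3 π bond(s) = 4.)

4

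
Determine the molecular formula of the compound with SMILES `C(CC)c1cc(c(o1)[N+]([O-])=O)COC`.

Heavy atoms from the SMILES: 9 C, 1 N, 4 O.
Implicit hydrogens by atom environment:
  3 × C: 2 H each → 6
  3 × C (aromatic): no H
  2 × C: 3 H each → 6
  2 × O: no H
  1 × C (aromatic): 1 H
  1 × N (charge +1): no H
  1 × O (aromatic): no H
  1 × O (charge -1): no H
  Total hydrogens = 13.
Molecular formula: C9H13NO4

C9H13NO4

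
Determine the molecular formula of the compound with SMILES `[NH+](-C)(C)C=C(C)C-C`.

Heavy atoms from the SMILES: 7 C, 1 N.
Implicit hydrogens by atom environment:
  4 × C: 3 H each → 12
  1 × C: 2 H
  1 × C: 1 H
  1 × C: no H
  1 × N (charge +1): 1 H
  Total hydrogens = 16.
Net charge +1.
Molecular formula: C7H16N+

C7H16N+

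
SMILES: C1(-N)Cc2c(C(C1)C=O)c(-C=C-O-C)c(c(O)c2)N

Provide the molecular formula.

C14H18N2O3

Heavy atoms from the SMILES: 14 C, 2 N, 3 O.
Implicit hydrogens by atom environment:
  5 × C: 1 H each → 5
  5 × C (aromatic): no H
  2 × C: 2 H each → 4
  2 × N: 2 H each → 4
  2 × O: no H
  1 × C: 3 H
  1 × C (aromatic): 1 H
  1 × O: 1 H
  Total hydrogens = 18.
Molecular formula: C14H18N2O3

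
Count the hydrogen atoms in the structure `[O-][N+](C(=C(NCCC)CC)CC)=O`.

Hydrogens are implicit in SMILES; fill each atom to its normal valence:
  4 × C: 2 H each → 8
  3 × C: 3 H each → 9
  2 × C: no H
  1 × N: 1 H
  1 × N (charge +1): no H
  1 × O: no H
  1 × O (charge -1): no H
  Total hydrogens = 18.

18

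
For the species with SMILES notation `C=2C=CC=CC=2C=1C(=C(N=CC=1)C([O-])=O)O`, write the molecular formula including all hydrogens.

Heavy atoms from the SMILES: 12 C, 1 N, 3 O.
Implicit hydrogens by atom environment:
  7 × C (aromatic): 1 H each → 7
  4 × C (aromatic): no H
  1 × C: no H
  1 × N (aromatic): no H
  1 × O: 1 H
  1 × O: no H
  1 × O (charge -1): no H
  Total hydrogens = 8.
Net charge -1.
Molecular formula: C12H8NO3-

C12H8NO3-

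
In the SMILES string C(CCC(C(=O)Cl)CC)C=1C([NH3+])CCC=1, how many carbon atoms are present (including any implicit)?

12

The symbol for carbon appears 12 times in the SMILES. (Cl is a single chlorine, not C + l.)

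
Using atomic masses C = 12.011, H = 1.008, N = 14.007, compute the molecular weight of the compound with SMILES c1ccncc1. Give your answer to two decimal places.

Molecular formula: C5H5N.
M = 5×12.011 + 5×1.008 + 1×14.007 = 79.10 g/mol.

79.10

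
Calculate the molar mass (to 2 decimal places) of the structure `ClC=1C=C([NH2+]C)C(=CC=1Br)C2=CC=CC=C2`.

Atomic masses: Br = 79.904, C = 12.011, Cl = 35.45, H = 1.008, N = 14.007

297.60

Molecular formula: C13H12BrClN+.
M = 1×79.904 + 13×12.011 + 1×35.45 + 12×1.008 + 1×14.007 = 297.60 g/mol.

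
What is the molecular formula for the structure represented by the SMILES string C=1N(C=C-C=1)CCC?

Heavy atoms from the SMILES: 7 C, 1 N.
Implicit hydrogens by atom environment:
  4 × C (aromatic): 1 H each → 4
  2 × C: 2 H each → 4
  1 × C: 3 H
  1 × N (aromatic): no H
  Total hydrogens = 11.
Molecular formula: C7H11N

C7H11N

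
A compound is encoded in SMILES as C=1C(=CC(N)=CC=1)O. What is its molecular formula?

Heavy atoms from the SMILES: 6 C, 1 N, 1 O.
Implicit hydrogens by atom environment:
  4 × C (aromatic): 1 H each → 4
  2 × C (aromatic): no H
  1 × N: 2 H
  1 × O: 1 H
  Total hydrogens = 7.
Molecular formula: C6H7NO

C6H7NO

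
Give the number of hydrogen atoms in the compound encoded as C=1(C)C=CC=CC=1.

Hydrogens are implicit in SMILES; fill each atom to its normal valence:
  5 × C (aromatic): 1 H each → 5
  1 × C: 3 H
  1 × C (aromatic): no H
  Total hydrogens = 8.

8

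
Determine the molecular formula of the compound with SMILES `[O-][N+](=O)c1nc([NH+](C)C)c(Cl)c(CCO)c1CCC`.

C12H19ClN3O3+

Heavy atoms from the SMILES: 12 C, 1 Cl, 3 N, 3 O.
Implicit hydrogens by atom environment:
  5 × C (aromatic): no H
  4 × C: 2 H each → 8
  3 × C: 3 H each → 9
  1 × Cl: no H
  1 × N (charge +1): 1 H
  1 × N (aromatic): no H
  1 × N (charge +1): no H
  1 × O: 1 H
  1 × O: no H
  1 × O (charge -1): no H
  Total hydrogens = 19.
Net charge +1.
Molecular formula: C12H19ClN3O3+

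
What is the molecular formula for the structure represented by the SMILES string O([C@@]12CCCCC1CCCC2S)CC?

Heavy atoms from the SMILES: 12 C, 1 O, 1 S.
Implicit hydrogens by atom environment:
  8 × C: 2 H each → 16
  2 × C: 1 H each → 2
  1 × C: 3 H
  1 × C: no H
  1 × O: no H
  1 × S: 1 H
  Total hydrogens = 22.
Molecular formula: C12H22OS

C12H22OS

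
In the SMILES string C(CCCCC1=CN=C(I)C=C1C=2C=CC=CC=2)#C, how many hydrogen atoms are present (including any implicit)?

Hydrogens are implicit in SMILES; fill each atom to its normal valence:
  7 × C (aromatic): 1 H each → 7
  4 × C: 2 H each → 8
  4 × C (aromatic): no H
  1 × C: 1 H
  1 × C: no H
  1 × I: no H
  1 × N (aromatic): no H
  Total hydrogens = 16.

16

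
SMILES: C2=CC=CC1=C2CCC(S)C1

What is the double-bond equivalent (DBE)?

Molecular formula from the SMILES: C10H12S.
DoU = (2C + 2 + N − H − X)/2 = (2·10 + 2 + 0 − 12 − 0)/2 = 10/2 = 5.
(Structurally: 2 ring(s) + 3 π bond(s) = 5.)

5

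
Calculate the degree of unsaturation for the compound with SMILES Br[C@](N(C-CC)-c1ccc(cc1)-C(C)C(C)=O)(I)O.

Molecular formula from the SMILES: C14H19BrINO2.
DoU = (2C + 2 + N − H − X)/2 = (2·14 + 2 + 1 − 19 − 2)/2 = 10/2 = 5.
(Structurally: 1 ring(s) + 4 π bond(s) = 5.)

5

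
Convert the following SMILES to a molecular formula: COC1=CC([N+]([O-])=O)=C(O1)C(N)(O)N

Heavy atoms from the SMILES: 6 C, 3 N, 5 O.
Implicit hydrogens by atom environment:
  3 × C (aromatic): no H
  2 × N: 2 H each → 4
  2 × O: no H
  1 × C: 3 H
  1 × C (aromatic): 1 H
  1 × C: no H
  1 × N (charge +1): no H
  1 × O: 1 H
  1 × O (aromatic): no H
  1 × O (charge -1): no H
  Total hydrogens = 9.
Molecular formula: C6H9N3O5

C6H9N3O5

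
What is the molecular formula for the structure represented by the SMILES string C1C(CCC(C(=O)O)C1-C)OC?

C9H16O3

Heavy atoms from the SMILES: 9 C, 3 O.
Implicit hydrogens by atom environment:
  3 × C: 2 H each → 6
  3 × C: 1 H each → 3
  2 × C: 3 H each → 6
  2 × O: no H
  1 × C: no H
  1 × O: 1 H
  Total hydrogens = 16.
Molecular formula: C9H16O3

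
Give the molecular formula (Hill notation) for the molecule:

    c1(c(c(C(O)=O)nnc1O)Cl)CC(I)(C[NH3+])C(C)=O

C10H12ClIN3O4+

Heavy atoms from the SMILES: 10 C, 1 Cl, 1 I, 3 N, 4 O.
Implicit hydrogens by atom environment:
  4 × C (aromatic): no H
  3 × C: no H
  2 × C: 2 H each → 4
  2 × N (aromatic): no H
  2 × O: 1 H each → 2
  2 × O: no H
  1 × C: 3 H
  1 × Cl: no H
  1 × I: no H
  1 × N (charge +1): 3 H
  Total hydrogens = 12.
Net charge +1.
Molecular formula: C10H12ClIN3O4+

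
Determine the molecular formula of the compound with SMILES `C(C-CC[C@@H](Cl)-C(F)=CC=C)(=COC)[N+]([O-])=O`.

Heavy atoms from the SMILES: 11 C, 1 Cl, 1 F, 1 N, 3 O.
Implicit hydrogens by atom environment:
  4 × C: 2 H each → 8
  4 × C: 1 H each → 4
  2 × C: no H
  2 × O: no H
  1 × C: 3 H
  1 × Cl: no H
  1 × F: no H
  1 × N (charge +1): no H
  1 × O (charge -1): no H
  Total hydrogens = 15.
Molecular formula: C11H15ClFNO3

C11H15ClFNO3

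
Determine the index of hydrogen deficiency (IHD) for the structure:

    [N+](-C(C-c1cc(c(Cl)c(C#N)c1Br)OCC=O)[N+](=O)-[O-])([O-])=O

Molecular formula from the SMILES: C11H7BrClN3O6.
DoU = (2C + 2 + N − H − X)/2 = (2·11 + 2 + 3 − 7 − 2)/2 = 18/2 = 9.
(Structurally: 1 ring(s) + 8 π bond(s) = 9.)

9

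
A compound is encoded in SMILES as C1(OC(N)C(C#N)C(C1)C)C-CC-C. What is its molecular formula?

C11H20N2O

Heavy atoms from the SMILES: 11 C, 2 N, 1 O.
Implicit hydrogens by atom environment:
  4 × C: 2 H each → 8
  4 × C: 1 H each → 4
  2 × C: 3 H each → 6
  1 × C: no H
  1 × N: 2 H
  1 × N: no H
  1 × O: no H
  Total hydrogens = 20.
Molecular formula: C11H20N2O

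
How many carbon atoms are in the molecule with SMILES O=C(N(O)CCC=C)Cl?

The symbol for carbon appears 5 times in the SMILES. (Cl is a single chlorine, not C + l.)

5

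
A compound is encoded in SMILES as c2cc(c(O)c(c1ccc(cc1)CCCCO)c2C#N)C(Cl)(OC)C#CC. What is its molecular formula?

Heavy atoms from the SMILES: 22 C, 1 Cl, 1 N, 3 O.
Implicit hydrogens by atom environment:
  6 × C (aromatic): 1 H each → 6
  6 × C (aromatic): no H
  4 × C: 2 H each → 8
  4 × C: no H
  2 × C: 3 H each → 6
  2 × O: 1 H each → 2
  1 × Cl: no H
  1 × N: no H
  1 × O: no H
  Total hydrogens = 22.
Molecular formula: C22H22ClNO3

C22H22ClNO3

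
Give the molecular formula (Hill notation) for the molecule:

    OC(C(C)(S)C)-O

Heavy atoms from the SMILES: 4 C, 2 O, 1 S.
Implicit hydrogens by atom environment:
  2 × C: 3 H each → 6
  2 × O: 1 H each → 2
  1 × C: 1 H
  1 × C: no H
  1 × S: 1 H
  Total hydrogens = 10.
Molecular formula: C4H10O2S

C4H10O2S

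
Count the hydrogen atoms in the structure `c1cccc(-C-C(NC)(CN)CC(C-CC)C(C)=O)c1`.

Hydrogens are implicit in SMILES; fill each atom to its normal valence:
  5 × C: 2 H each → 10
  5 × C (aromatic): 1 H each → 5
  3 × C: 3 H each → 9
  2 × C: no H
  1 × C: 1 H
  1 × C (aromatic): no H
  1 × N: 2 H
  1 × N: 1 H
  1 × O: no H
  Total hydrogens = 28.

28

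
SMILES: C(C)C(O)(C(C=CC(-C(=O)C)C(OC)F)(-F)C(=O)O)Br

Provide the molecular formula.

Heavy atoms from the SMILES: 1 Br, 12 C, 2 F, 5 O.
Implicit hydrogens by atom environment:
  4 × C: 1 H each → 4
  4 × C: no H
  3 × C: 3 H each → 9
  3 × O: no H
  2 × F: no H
  2 × O: 1 H each → 2
  1 × Br: no H
  1 × C: 2 H
  Total hydrogens = 17.
Molecular formula: C12H17BrF2O5

C12H17BrF2O5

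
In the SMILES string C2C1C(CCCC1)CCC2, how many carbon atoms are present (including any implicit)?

The symbol for carbon appears 10 times in the SMILES.

10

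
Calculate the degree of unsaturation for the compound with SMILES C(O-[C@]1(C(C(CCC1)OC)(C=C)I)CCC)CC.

Molecular formula from the SMILES: C15H27IO2.
DoU = (2C + 2 + N − H − X)/2 = (2·15 + 2 + 0 − 27 − 1)/2 = 4/2 = 2.
(Structurally: 1 ring(s) + 1 π bond(s) = 2.)

2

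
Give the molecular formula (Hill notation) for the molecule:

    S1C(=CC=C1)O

C4H4OS

Heavy atoms from the SMILES: 4 C, 1 O, 1 S.
Implicit hydrogens by atom environment:
  3 × C (aromatic): 1 H each → 3
  1 × C (aromatic): no H
  1 × O: 1 H
  1 × S (aromatic): no H
  Total hydrogens = 4.
Molecular formula: C4H4OS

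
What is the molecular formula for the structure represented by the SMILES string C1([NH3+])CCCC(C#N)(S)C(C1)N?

C8H16N3S+

Heavy atoms from the SMILES: 8 C, 3 N, 1 S.
Implicit hydrogens by atom environment:
  4 × C: 2 H each → 8
  2 × C: 1 H each → 2
  2 × C: no H
  1 × N (charge +1): 3 H
  1 × N: 2 H
  1 × N: no H
  1 × S: 1 H
  Total hydrogens = 16.
Net charge +1.
Molecular formula: C8H16N3S+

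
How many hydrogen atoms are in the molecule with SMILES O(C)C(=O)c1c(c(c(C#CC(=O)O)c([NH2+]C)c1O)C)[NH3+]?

Hydrogens are implicit in SMILES; fill each atom to its normal valence:
  6 × C (aromatic): no H
  4 × C: no H
  3 × C: 3 H each → 9
  3 × O: no H
  2 × O: 1 H each → 2
  1 × N (charge +1): 3 H
  1 × N (charge +1): 2 H
  Total hydrogens = 16.

16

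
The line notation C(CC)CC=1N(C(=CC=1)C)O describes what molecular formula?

Heavy atoms from the SMILES: 9 C, 1 N, 1 O.
Implicit hydrogens by atom environment:
  3 × C: 2 H each → 6
  2 × C: 3 H each → 6
  2 × C (aromatic): 1 H each → 2
  2 × C (aromatic): no H
  1 × N (aromatic): no H
  1 × O: 1 H
  Total hydrogens = 15.
Molecular formula: C9H15NO

C9H15NO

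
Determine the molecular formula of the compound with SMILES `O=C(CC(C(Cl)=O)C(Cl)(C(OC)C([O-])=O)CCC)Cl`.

Heavy atoms from the SMILES: 11 C, 3 Cl, 5 O.
Implicit hydrogens by atom environment:
  4 × C: no H
  4 × O: no H
  3 × C: 2 H each → 6
  3 × Cl: no H
  2 × C: 3 H each → 6
  2 × C: 1 H each → 2
  1 × O (charge -1): no H
  Total hydrogens = 14.
Net charge -1.
Molecular formula: C11H14Cl3O5-

C11H14Cl3O5-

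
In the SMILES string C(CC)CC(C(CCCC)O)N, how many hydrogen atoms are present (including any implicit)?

Hydrogens are implicit in SMILES; fill each atom to its normal valence:
  6 × C: 2 H each → 12
  2 × C: 3 H each → 6
  2 × C: 1 H each → 2
  1 × N: 2 H
  1 × O: 1 H
  Total hydrogens = 23.

23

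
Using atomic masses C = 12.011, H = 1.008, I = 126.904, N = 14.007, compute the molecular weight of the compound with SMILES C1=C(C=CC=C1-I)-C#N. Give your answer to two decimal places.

229.02

Molecular formula: C7H4IN.
M = 7×12.011 + 4×1.008 + 1×126.904 + 1×14.007 = 229.02 g/mol.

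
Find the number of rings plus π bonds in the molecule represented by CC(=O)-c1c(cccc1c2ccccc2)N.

9

Molecular formula from the SMILES: C14H13NO.
DoU = (2C + 2 + N − H − X)/2 = (2·14 + 2 + 1 − 13 − 0)/2 = 18/2 = 9.
(Structurally: 2 ring(s) + 7 π bond(s) = 9.)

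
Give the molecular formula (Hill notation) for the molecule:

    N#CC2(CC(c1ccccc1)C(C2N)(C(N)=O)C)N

Heavy atoms from the SMILES: 14 C, 4 N, 1 O.
Implicit hydrogens by atom environment:
  5 × C (aromatic): 1 H each → 5
  4 × C: no H
  3 × N: 2 H each → 6
  2 × C: 1 H each → 2
  1 × C: 3 H
  1 × C: 2 H
  1 × C (aromatic): no H
  1 × N: no H
  1 × O: no H
  Total hydrogens = 18.
Molecular formula: C14H18N4O

C14H18N4O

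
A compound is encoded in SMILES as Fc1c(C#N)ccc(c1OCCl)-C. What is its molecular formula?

Heavy atoms from the SMILES: 9 C, 1 Cl, 1 F, 1 N, 1 O.
Implicit hydrogens by atom environment:
  4 × C (aromatic): no H
  2 × C (aromatic): 1 H each → 2
  1 × C: 3 H
  1 × C: 2 H
  1 × C: no H
  1 × Cl: no H
  1 × F: no H
  1 × N: no H
  1 × O: no H
  Total hydrogens = 7.
Molecular formula: C9H7ClFNO

C9H7ClFNO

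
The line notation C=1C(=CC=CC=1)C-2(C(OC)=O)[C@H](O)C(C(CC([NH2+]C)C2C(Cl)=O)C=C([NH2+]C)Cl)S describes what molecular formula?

[C20H28Cl2N2O4S]2+

Heavy atoms from the SMILES: 20 C, 2 Cl, 2 N, 4 O, 1 S.
Implicit hydrogens by atom environment:
  6 × C: 1 H each → 6
  5 × C (aromatic): 1 H each → 5
  4 × C: no H
  3 × C: 3 H each → 9
  3 × O: no H
  2 × Cl: no H
  2 × N (charge +1): 2 H each → 4
  1 × C: 2 H
  1 × C (aromatic): no H
  1 × O: 1 H
  1 × S: 1 H
  Total hydrogens = 28.
Net charge +2.
Molecular formula: [C20H28Cl2N2O4S]2+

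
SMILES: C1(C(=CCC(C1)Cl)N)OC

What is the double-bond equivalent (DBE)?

Molecular formula from the SMILES: C7H12ClNO.
DoU = (2C + 2 + N − H − X)/2 = (2·7 + 2 + 1 − 12 − 1)/2 = 4/2 = 2.
(Structurally: 1 ring(s) + 1 π bond(s) = 2.)

2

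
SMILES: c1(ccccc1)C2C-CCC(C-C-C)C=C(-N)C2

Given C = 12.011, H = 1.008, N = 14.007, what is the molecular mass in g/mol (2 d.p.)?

Molecular formula: C17H25N.
M = 17×12.011 + 25×1.008 + 1×14.007 = 243.39 g/mol.

243.39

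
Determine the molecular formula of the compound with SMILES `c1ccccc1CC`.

Heavy atoms from the SMILES: 8 C.
Implicit hydrogens by atom environment:
  5 × C (aromatic): 1 H each → 5
  1 × C: 3 H
  1 × C: 2 H
  1 × C (aromatic): no H
  Total hydrogens = 10.
Molecular formula: C8H10

C8H10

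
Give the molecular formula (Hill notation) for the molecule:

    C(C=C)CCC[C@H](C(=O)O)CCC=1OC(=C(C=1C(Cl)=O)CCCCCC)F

Heavy atoms from the SMILES: 21 C, 1 Cl, 1 F, 4 O.
Implicit hydrogens by atom environment:
  12 × C: 2 H each → 24
  4 × C (aromatic): no H
  2 × C: 1 H each → 2
  2 × C: no H
  2 × O: no H
  1 × C: 3 H
  1 × Cl: no H
  1 × F: no H
  1 × O: 1 H
  1 × O (aromatic): no H
  Total hydrogens = 30.
Molecular formula: C21H30ClFO4

C21H30ClFO4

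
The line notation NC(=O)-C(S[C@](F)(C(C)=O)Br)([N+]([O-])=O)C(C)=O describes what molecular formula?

Heavy atoms from the SMILES: 1 Br, 7 C, 1 F, 2 N, 5 O, 1 S.
Implicit hydrogens by atom environment:
  5 × C: no H
  4 × O: no H
  2 × C: 3 H each → 6
  1 × Br: no H
  1 × F: no H
  1 × N: 2 H
  1 × N (charge +1): no H
  1 × O (charge -1): no H
  1 × S: no H
  Total hydrogens = 8.
Molecular formula: C7H8BrFN2O5S

C7H8BrFN2O5S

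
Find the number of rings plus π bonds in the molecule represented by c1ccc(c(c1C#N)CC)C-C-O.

6

Molecular formula from the SMILES: C11H13NO.
DoU = (2C + 2 + N − H − X)/2 = (2·11 + 2 + 1 − 13 − 0)/2 = 12/2 = 6.
(Structurally: 1 ring(s) + 5 π bond(s) = 6.)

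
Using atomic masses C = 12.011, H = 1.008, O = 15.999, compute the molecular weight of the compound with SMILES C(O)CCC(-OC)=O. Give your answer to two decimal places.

118.13

Molecular formula: C5H10O3.
M = 5×12.011 + 10×1.008 + 3×15.999 = 118.13 g/mol.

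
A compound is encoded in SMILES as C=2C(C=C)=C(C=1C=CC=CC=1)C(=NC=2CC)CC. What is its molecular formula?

C17H19N

Heavy atoms from the SMILES: 17 C, 1 N.
Implicit hydrogens by atom environment:
  6 × C (aromatic): 1 H each → 6
  5 × C (aromatic): no H
  3 × C: 2 H each → 6
  2 × C: 3 H each → 6
  1 × C: 1 H
  1 × N (aromatic): no H
  Total hydrogens = 19.
Molecular formula: C17H19N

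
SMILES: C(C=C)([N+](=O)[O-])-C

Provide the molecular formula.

C4H7NO2

Heavy atoms from the SMILES: 4 C, 1 N, 2 O.
Implicit hydrogens by atom environment:
  2 × C: 1 H each → 2
  1 × C: 3 H
  1 × C: 2 H
  1 × N (charge +1): no H
  1 × O: no H
  1 × O (charge -1): no H
  Total hydrogens = 7.
Molecular formula: C4H7NO2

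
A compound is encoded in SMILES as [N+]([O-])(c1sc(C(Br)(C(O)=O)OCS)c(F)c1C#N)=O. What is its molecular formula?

C8H4BrFN2O5S2

Heavy atoms from the SMILES: 1 Br, 8 C, 1 F, 2 N, 5 O, 2 S.
Implicit hydrogens by atom environment:
  4 × C (aromatic): no H
  3 × C: no H
  3 × O: no H
  1 × Br: no H
  1 × C: 2 H
  1 × F: no H
  1 × N (charge +1): no H
  1 × N: no H
  1 × O: 1 H
  1 × O (charge -1): no H
  1 × S: 1 H
  1 × S (aromatic): no H
  Total hydrogens = 4.
Molecular formula: C8H4BrFN2O5S2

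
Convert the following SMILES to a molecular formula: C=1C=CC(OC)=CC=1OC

C8H10O2

Heavy atoms from the SMILES: 8 C, 2 O.
Implicit hydrogens by atom environment:
  4 × C (aromatic): 1 H each → 4
  2 × C: 3 H each → 6
  2 × C (aromatic): no H
  2 × O: no H
  Total hydrogens = 10.
Molecular formula: C8H10O2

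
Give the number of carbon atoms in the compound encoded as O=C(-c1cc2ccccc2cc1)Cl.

The symbol for carbon appears 11 times in the SMILES. Lowercase c denotes aromatic carbon and counts toward C.

11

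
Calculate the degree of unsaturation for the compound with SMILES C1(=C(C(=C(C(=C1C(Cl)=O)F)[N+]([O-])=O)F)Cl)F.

6

Molecular formula from the SMILES: C7Cl2F3NO3.
DoU = (2C + 2 + N − H − X)/2 = (2·7 + 2 + 1 − 0 − 5)/2 = 12/2 = 6.
(Structurally: 1 ring(s) + 5 π bond(s) = 6.)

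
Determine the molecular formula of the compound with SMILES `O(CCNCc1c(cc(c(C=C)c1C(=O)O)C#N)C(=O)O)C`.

C15H16N2O5

Heavy atoms from the SMILES: 15 C, 2 N, 5 O.
Implicit hydrogens by atom environment:
  5 × C (aromatic): no H
  4 × C: 2 H each → 8
  3 × C: no H
  3 × O: no H
  2 × O: 1 H each → 2
  1 × C: 3 H
  1 × C (aromatic): 1 H
  1 × C: 1 H
  1 × N: 1 H
  1 × N: no H
  Total hydrogens = 16.
Molecular formula: C15H16N2O5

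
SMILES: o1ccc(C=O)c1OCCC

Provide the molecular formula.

C8H10O3

Heavy atoms from the SMILES: 8 C, 3 O.
Implicit hydrogens by atom environment:
  2 × C: 2 H each → 4
  2 × C (aromatic): 1 H each → 2
  2 × C (aromatic): no H
  2 × O: no H
  1 × C: 3 H
  1 × C: 1 H
  1 × O (aromatic): no H
  Total hydrogens = 10.
Molecular formula: C8H10O3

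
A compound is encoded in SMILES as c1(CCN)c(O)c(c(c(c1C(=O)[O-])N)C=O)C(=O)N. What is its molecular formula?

Heavy atoms from the SMILES: 11 C, 3 N, 5 O.
Implicit hydrogens by atom environment:
  6 × C (aromatic): no H
  3 × N: 2 H each → 6
  3 × O: no H
  2 × C: 2 H each → 4
  2 × C: no H
  1 × C: 1 H
  1 × O: 1 H
  1 × O (charge -1): no H
  Total hydrogens = 12.
Net charge -1.
Molecular formula: C11H12N3O5-

C11H12N3O5-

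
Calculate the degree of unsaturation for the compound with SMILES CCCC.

Molecular formula from the SMILES: C4H10.
DoU = (2C + 2 + N − H − X)/2 = (2·4 + 2 + 0 − 10 − 0)/2 = 0/2 = 0.
(Structurally: 0 ring(s) + 0 π bond(s) = 0.)

0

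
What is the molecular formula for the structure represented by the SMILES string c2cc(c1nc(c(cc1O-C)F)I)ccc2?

Heavy atoms from the SMILES: 12 C, 1 F, 1 I, 1 N, 1 O.
Implicit hydrogens by atom environment:
  6 × C (aromatic): 1 H each → 6
  5 × C (aromatic): no H
  1 × C: 3 H
  1 × F: no H
  1 × I: no H
  1 × N (aromatic): no H
  1 × O: no H
  Total hydrogens = 9.
Molecular formula: C12H9FINO

C12H9FINO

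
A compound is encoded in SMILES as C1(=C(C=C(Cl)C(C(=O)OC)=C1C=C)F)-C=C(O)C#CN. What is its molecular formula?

Heavy atoms from the SMILES: 14 C, 1 Cl, 1 F, 1 N, 3 O.
Implicit hydrogens by atom environment:
  5 × C (aromatic): no H
  4 × C: no H
  2 × C: 1 H each → 2
  2 × O: no H
  1 × C: 3 H
  1 × C: 2 H
  1 × C (aromatic): 1 H
  1 × Cl: no H
  1 × F: no H
  1 × N: 2 H
  1 × O: 1 H
  Total hydrogens = 11.
Molecular formula: C14H11ClFNO3

C14H11ClFNO3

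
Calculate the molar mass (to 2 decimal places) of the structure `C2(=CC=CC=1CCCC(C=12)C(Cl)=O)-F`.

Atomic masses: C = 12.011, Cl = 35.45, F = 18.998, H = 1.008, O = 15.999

Molecular formula: C11H10ClFO.
M = 11×12.011 + 1×35.45 + 1×18.998 + 10×1.008 + 1×15.999 = 212.65 g/mol.

212.65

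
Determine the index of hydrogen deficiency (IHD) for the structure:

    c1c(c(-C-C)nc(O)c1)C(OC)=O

Molecular formula from the SMILES: C9H11NO3.
DoU = (2C + 2 + N − H − X)/2 = (2·9 + 2 + 1 − 11 − 0)/2 = 10/2 = 5.
(Structurally: 1 ring(s) + 4 π bond(s) = 5.)

5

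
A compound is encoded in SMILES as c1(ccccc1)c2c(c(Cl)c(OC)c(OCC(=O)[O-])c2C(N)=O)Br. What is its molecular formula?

Heavy atoms from the SMILES: 1 Br, 16 C, 1 Cl, 1 N, 5 O.
Implicit hydrogens by atom environment:
  7 × C (aromatic): no H
  5 × C (aromatic): 1 H each → 5
  4 × O: no H
  2 × C: no H
  1 × Br: no H
  1 × C: 3 H
  1 × C: 2 H
  1 × Cl: no H
  1 × N: 2 H
  1 × O (charge -1): no H
  Total hydrogens = 12.
Net charge -1.
Molecular formula: C16H12BrClNO5-

C16H12BrClNO5-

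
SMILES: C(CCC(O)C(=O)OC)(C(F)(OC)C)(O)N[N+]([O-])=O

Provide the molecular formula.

C9H17FN2O7

Heavy atoms from the SMILES: 9 C, 1 F, 2 N, 7 O.
Implicit hydrogens by atom environment:
  4 × O: no H
  3 × C: 3 H each → 9
  3 × C: no H
  2 × C: 2 H each → 4
  2 × O: 1 H each → 2
  1 × C: 1 H
  1 × F: no H
  1 × N: 1 H
  1 × N (charge +1): no H
  1 × O (charge -1): no H
  Total hydrogens = 17.
Molecular formula: C9H17FN2O7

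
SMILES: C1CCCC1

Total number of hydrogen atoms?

Hydrogens are implicit in SMILES; fill each atom to its normal valence:
  5 × C: 2 H each → 10
  Total hydrogens = 10.

10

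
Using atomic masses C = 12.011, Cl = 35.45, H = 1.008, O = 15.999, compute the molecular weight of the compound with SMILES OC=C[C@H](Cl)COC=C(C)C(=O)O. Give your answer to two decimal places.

Molecular formula: C8H11ClO4.
M = 8×12.011 + 1×35.45 + 11×1.008 + 4×15.999 = 206.62 g/mol.

206.62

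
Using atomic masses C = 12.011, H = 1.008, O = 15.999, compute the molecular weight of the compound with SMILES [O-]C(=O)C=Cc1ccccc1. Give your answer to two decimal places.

Molecular formula: C9H7O2-.
M = 9×12.011 + 7×1.008 + 2×15.999 = 147.15 g/mol.

147.15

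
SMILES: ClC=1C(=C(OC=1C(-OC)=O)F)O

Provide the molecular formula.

C6H4ClFO4

Heavy atoms from the SMILES: 6 C, 1 Cl, 1 F, 4 O.
Implicit hydrogens by atom environment:
  4 × C (aromatic): no H
  2 × O: no H
  1 × C: 3 H
  1 × C: no H
  1 × Cl: no H
  1 × F: no H
  1 × O: 1 H
  1 × O (aromatic): no H
  Total hydrogens = 4.
Molecular formula: C6H4ClFO4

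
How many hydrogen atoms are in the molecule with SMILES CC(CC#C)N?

Hydrogens are implicit in SMILES; fill each atom to its normal valence:
  2 × C: 1 H each → 2
  1 × C: 3 H
  1 × C: 2 H
  1 × C: no H
  1 × N: 2 H
  Total hydrogens = 9.

9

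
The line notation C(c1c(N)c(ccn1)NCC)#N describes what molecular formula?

Heavy atoms from the SMILES: 8 C, 4 N.
Implicit hydrogens by atom environment:
  3 × C (aromatic): no H
  2 × C (aromatic): 1 H each → 2
  1 × C: 3 H
  1 × C: 2 H
  1 × C: no H
  1 × N: 2 H
  1 × N: 1 H
  1 × N (aromatic): no H
  1 × N: no H
  Total hydrogens = 10.
Molecular formula: C8H10N4

C8H10N4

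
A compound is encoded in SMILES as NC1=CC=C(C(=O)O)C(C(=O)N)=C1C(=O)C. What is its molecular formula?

C10H10N2O4

Heavy atoms from the SMILES: 10 C, 2 N, 4 O.
Implicit hydrogens by atom environment:
  4 × C (aromatic): no H
  3 × C: no H
  3 × O: no H
  2 × C (aromatic): 1 H each → 2
  2 × N: 2 H each → 4
  1 × C: 3 H
  1 × O: 1 H
  Total hydrogens = 10.
Molecular formula: C10H10N2O4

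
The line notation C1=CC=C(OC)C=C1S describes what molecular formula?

C7H8OS

Heavy atoms from the SMILES: 7 C, 1 O, 1 S.
Implicit hydrogens by atom environment:
  4 × C (aromatic): 1 H each → 4
  2 × C (aromatic): no H
  1 × C: 3 H
  1 × O: no H
  1 × S: 1 H
  Total hydrogens = 8.
Molecular formula: C7H8OS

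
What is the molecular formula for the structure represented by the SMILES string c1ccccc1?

C6H6

Heavy atoms from the SMILES: 6 C.
Implicit hydrogens by atom environment:
  6 × C (aromatic): 1 H each → 6
  Total hydrogens = 6.
Molecular formula: C6H6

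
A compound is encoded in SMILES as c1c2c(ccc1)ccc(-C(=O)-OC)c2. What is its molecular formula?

C12H10O2

Heavy atoms from the SMILES: 12 C, 2 O.
Implicit hydrogens by atom environment:
  7 × C (aromatic): 1 H each → 7
  3 × C (aromatic): no H
  2 × O: no H
  1 × C: 3 H
  1 × C: no H
  Total hydrogens = 10.
Molecular formula: C12H10O2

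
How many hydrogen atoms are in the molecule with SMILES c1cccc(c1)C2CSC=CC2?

Hydrogens are implicit in SMILES; fill each atom to its normal valence:
  5 × C (aromatic): 1 H each → 5
  3 × C: 1 H each → 3
  2 × C: 2 H each → 4
  1 × C (aromatic): no H
  1 × S: no H
  Total hydrogens = 12.

12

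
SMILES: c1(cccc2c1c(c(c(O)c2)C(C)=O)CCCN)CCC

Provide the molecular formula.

Heavy atoms from the SMILES: 18 C, 1 N, 2 O.
Implicit hydrogens by atom environment:
  6 × C (aromatic): no H
  5 × C: 2 H each → 10
  4 × C (aromatic): 1 H each → 4
  2 × C: 3 H each → 6
  1 × C: no H
  1 × N: 2 H
  1 × O: 1 H
  1 × O: no H
  Total hydrogens = 23.
Molecular formula: C18H23NO2

C18H23NO2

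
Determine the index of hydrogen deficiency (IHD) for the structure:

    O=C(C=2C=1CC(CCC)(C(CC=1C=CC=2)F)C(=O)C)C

Molecular formula from the SMILES: C17H21FO2.
DoU = (2C + 2 + N − H − X)/2 = (2·17 + 2 + 0 − 21 − 1)/2 = 14/2 = 7.
(Structurally: 2 ring(s) + 5 π bond(s) = 7.)

7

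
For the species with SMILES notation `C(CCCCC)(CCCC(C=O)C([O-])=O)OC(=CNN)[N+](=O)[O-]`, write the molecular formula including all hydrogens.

Heavy atoms from the SMILES: 14 C, 3 N, 6 O.
Implicit hydrogens by atom environment:
  7 × C: 2 H each → 14
  4 × C: 1 H each → 4
  4 × O: no H
  2 × C: no H
  2 × O (charge -1): no H
  1 × C: 3 H
  1 × N: 2 H
  1 × N: 1 H
  1 × N (charge +1): no H
  Total hydrogens = 24.
Net charge -1.
Molecular formula: C14H24N3O6-

C14H24N3O6-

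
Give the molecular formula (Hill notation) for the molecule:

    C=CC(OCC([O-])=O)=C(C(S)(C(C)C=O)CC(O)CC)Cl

Heavy atoms from the SMILES: 14 C, 1 Cl, 5 O, 1 S.
Implicit hydrogens by atom environment:
  4 × C: 2 H each → 8
  4 × C: 1 H each → 4
  4 × C: no H
  3 × O: no H
  2 × C: 3 H each → 6
  1 × Cl: no H
  1 × O: 1 H
  1 × O (charge -1): no H
  1 × S: 1 H
  Total hydrogens = 20.
Net charge -1.
Molecular formula: C14H20ClO5S-

C14H20ClO5S-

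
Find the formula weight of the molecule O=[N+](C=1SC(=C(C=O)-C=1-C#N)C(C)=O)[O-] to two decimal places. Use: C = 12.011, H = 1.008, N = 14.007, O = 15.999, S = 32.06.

224.19

Molecular formula: C8H4N2O4S.
M = 8×12.011 + 4×1.008 + 2×14.007 + 4×15.999 + 1×32.06 = 224.19 g/mol.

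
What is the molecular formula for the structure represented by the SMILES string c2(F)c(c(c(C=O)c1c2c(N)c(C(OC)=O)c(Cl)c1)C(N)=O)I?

Heavy atoms from the SMILES: 14 C, 1 Cl, 1 F, 1 I, 2 N, 4 O.
Implicit hydrogens by atom environment:
  9 × C (aromatic): no H
  4 × O: no H
  2 × C: no H
  2 × N: 2 H each → 4
  1 × C: 3 H
  1 × C (aromatic): 1 H
  1 × C: 1 H
  1 × Cl: no H
  1 × F: no H
  1 × I: no H
  Total hydrogens = 9.
Molecular formula: C14H9ClFIN2O4

C14H9ClFIN2O4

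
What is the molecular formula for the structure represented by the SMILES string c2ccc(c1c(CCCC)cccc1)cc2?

C16H18

Heavy atoms from the SMILES: 16 C.
Implicit hydrogens by atom environment:
  9 × C (aromatic): 1 H each → 9
  3 × C: 2 H each → 6
  3 × C (aromatic): no H
  1 × C: 3 H
  Total hydrogens = 18.
Molecular formula: C16H18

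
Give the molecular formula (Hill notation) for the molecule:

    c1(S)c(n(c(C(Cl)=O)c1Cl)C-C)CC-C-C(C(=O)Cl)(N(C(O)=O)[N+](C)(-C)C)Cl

Heavy atoms from the SMILES: 16 C, 4 Cl, 3 N, 4 O, 1 S.
Implicit hydrogens by atom environment:
  4 × C: 3 H each → 12
  4 × C: 2 H each → 8
  4 × C (aromatic): no H
  4 × C: no H
  4 × Cl: no H
  3 × O: no H
  1 × N (aromatic): no H
  1 × N: no H
  1 × N (charge +1): no H
  1 × O: 1 H
  1 × S: 1 H
  Total hydrogens = 22.
Net charge +1.
Molecular formula: C16H22Cl4N3O4S+

C16H22Cl4N3O4S+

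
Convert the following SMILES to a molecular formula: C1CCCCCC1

C7H14

Heavy atoms from the SMILES: 7 C.
Implicit hydrogens by atom environment:
  7 × C: 2 H each → 14
  Total hydrogens = 14.
Molecular formula: C7H14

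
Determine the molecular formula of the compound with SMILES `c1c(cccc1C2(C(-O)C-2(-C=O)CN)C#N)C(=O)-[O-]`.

C13H11N2O4-

Heavy atoms from the SMILES: 13 C, 2 N, 4 O.
Implicit hydrogens by atom environment:
  4 × C (aromatic): 1 H each → 4
  4 × C: no H
  2 × C: 1 H each → 2
  2 × C (aromatic): no H
  2 × O: no H
  1 × C: 2 H
  1 × N: 2 H
  1 × N: no H
  1 × O: 1 H
  1 × O (charge -1): no H
  Total hydrogens = 11.
Net charge -1.
Molecular formula: C13H11N2O4-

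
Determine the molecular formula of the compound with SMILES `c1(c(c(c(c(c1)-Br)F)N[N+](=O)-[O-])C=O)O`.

Heavy atoms from the SMILES: 1 Br, 7 C, 1 F, 2 N, 4 O.
Implicit hydrogens by atom environment:
  5 × C (aromatic): no H
  2 × O: no H
  1 × Br: no H
  1 × C (aromatic): 1 H
  1 × C: 1 H
  1 × F: no H
  1 × N: 1 H
  1 × N (charge +1): no H
  1 × O: 1 H
  1 × O (charge -1): no H
  Total hydrogens = 4.
Molecular formula: C7H4BrFN2O4

C7H4BrFN2O4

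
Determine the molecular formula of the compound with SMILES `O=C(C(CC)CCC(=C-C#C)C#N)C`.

C12H15NO

Heavy atoms from the SMILES: 12 C, 1 N, 1 O.
Implicit hydrogens by atom environment:
  4 × C: no H
  3 × C: 2 H each → 6
  3 × C: 1 H each → 3
  2 × C: 3 H each → 6
  1 × N: no H
  1 × O: no H
  Total hydrogens = 15.
Molecular formula: C12H15NO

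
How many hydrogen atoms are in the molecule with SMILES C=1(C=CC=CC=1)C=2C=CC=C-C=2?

10

Hydrogens are implicit in SMILES; fill each atom to its normal valence:
  10 × C (aromatic): 1 H each → 10
  2 × C (aromatic): no H
  Total hydrogens = 10.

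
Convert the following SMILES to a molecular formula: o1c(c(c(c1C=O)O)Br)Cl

C5H2BrClO3

Heavy atoms from the SMILES: 1 Br, 5 C, 1 Cl, 3 O.
Implicit hydrogens by atom environment:
  4 × C (aromatic): no H
  1 × Br: no H
  1 × C: 1 H
  1 × Cl: no H
  1 × O: 1 H
  1 × O (aromatic): no H
  1 × O: no H
  Total hydrogens = 2.
Molecular formula: C5H2BrClO3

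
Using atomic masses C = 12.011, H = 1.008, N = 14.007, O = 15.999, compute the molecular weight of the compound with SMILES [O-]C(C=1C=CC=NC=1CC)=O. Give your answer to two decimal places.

Molecular formula: C8H8NO2-.
M = 8×12.011 + 8×1.008 + 1×14.007 + 2×15.999 = 150.16 g/mol.

150.16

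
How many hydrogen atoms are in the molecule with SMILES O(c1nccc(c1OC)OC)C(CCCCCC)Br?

22

Hydrogens are implicit in SMILES; fill each atom to its normal valence:
  5 × C: 2 H each → 10
  3 × C: 3 H each → 9
  3 × C (aromatic): no H
  3 × O: no H
  2 × C (aromatic): 1 H each → 2
  1 × Br: no H
  1 × C: 1 H
  1 × N (aromatic): no H
  Total hydrogens = 22.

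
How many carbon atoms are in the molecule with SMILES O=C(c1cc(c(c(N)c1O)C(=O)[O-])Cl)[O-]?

8

The symbol for carbon appears 8 times in the SMILES. Lowercase c denotes aromatic carbon and counts toward C.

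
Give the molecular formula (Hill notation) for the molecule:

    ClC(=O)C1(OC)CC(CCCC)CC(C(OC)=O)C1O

C14H23ClO5

Heavy atoms from the SMILES: 14 C, 1 Cl, 5 O.
Implicit hydrogens by atom environment:
  5 × C: 2 H each → 10
  4 × O: no H
  3 × C: 3 H each → 9
  3 × C: 1 H each → 3
  3 × C: no H
  1 × Cl: no H
  1 × O: 1 H
  Total hydrogens = 23.
Molecular formula: C14H23ClO5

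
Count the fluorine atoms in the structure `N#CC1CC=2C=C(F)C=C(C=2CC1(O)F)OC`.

The symbol for fluorine appears 2 times in the SMILES.

2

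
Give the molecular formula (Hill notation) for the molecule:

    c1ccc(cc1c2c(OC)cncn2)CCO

Heavy atoms from the SMILES: 13 C, 2 N, 2 O.
Implicit hydrogens by atom environment:
  6 × C (aromatic): 1 H each → 6
  4 × C (aromatic): no H
  2 × C: 2 H each → 4
  2 × N (aromatic): no H
  1 × C: 3 H
  1 × O: 1 H
  1 × O: no H
  Total hydrogens = 14.
Molecular formula: C13H14N2O2

C13H14N2O2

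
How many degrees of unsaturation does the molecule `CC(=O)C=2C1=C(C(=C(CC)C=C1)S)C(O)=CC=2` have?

Molecular formula from the SMILES: C14H14O2S.
DoU = (2C + 2 + N − H − X)/2 = (2·14 + 2 + 0 − 14 − 0)/2 = 16/2 = 8.
(Structurally: 2 ring(s) + 6 π bond(s) = 8.)

8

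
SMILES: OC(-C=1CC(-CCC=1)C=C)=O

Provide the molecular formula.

C9H12O2

Heavy atoms from the SMILES: 9 C, 2 O.
Implicit hydrogens by atom environment:
  4 × C: 2 H each → 8
  3 × C: 1 H each → 3
  2 × C: no H
  1 × O: 1 H
  1 × O: no H
  Total hydrogens = 12.
Molecular formula: C9H12O2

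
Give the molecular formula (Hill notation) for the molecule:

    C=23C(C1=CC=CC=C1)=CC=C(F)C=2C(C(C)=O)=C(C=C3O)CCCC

Heavy atoms from the SMILES: 22 C, 1 F, 2 O.
Implicit hydrogens by atom environment:
  8 × C (aromatic): 1 H each → 8
  8 × C (aromatic): no H
  3 × C: 2 H each → 6
  2 × C: 3 H each → 6
  1 × C: no H
  1 × F: no H
  1 × O: 1 H
  1 × O: no H
  Total hydrogens = 21.
Molecular formula: C22H21FO2

C22H21FO2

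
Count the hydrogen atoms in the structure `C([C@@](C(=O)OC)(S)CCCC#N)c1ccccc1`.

Hydrogens are implicit in SMILES; fill each atom to its normal valence:
  5 × C (aromatic): 1 H each → 5
  4 × C: 2 H each → 8
  3 × C: no H
  2 × O: no H
  1 × C: 3 H
  1 × C (aromatic): no H
  1 × N: no H
  1 × S: 1 H
  Total hydrogens = 17.

17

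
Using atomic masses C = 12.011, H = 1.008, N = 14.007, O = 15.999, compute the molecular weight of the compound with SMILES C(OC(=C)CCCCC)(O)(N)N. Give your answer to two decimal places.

174.24

Molecular formula: C8H18N2O2.
M = 8×12.011 + 18×1.008 + 2×14.007 + 2×15.999 = 174.24 g/mol.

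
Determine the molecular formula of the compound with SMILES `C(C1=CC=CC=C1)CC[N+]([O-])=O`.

C9H11NO2

Heavy atoms from the SMILES: 9 C, 1 N, 2 O.
Implicit hydrogens by atom environment:
  5 × C (aromatic): 1 H each → 5
  3 × C: 2 H each → 6
  1 × C (aromatic): no H
  1 × N (charge +1): no H
  1 × O: no H
  1 × O (charge -1): no H
  Total hydrogens = 11.
Molecular formula: C9H11NO2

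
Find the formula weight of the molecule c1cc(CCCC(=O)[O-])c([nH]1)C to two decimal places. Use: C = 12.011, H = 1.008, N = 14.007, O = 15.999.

Molecular formula: C9H12NO2-.
M = 9×12.011 + 12×1.008 + 1×14.007 + 2×15.999 = 166.20 g/mol.

166.20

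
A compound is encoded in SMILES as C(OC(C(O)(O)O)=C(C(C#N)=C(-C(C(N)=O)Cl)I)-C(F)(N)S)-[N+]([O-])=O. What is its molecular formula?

Heavy atoms from the SMILES: 10 C, 1 Cl, 1 F, 1 I, 4 N, 7 O, 1 S.
Implicit hydrogens by atom environment:
  8 × C: no H
  3 × O: 1 H each → 3
  3 × O: no H
  2 × N: 2 H each → 4
  1 × C: 2 H
  1 × C: 1 H
  1 × Cl: no H
  1 × F: no H
  1 × I: no H
  1 × N: no H
  1 × N (charge +1): no H
  1 × O (charge -1): no H
  1 × S: 1 H
  Total hydrogens = 11.
Molecular formula: C10H11ClFIN4O7S

C10H11ClFIN4O7S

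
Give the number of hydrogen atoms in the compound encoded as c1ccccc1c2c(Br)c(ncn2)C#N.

6

Hydrogens are implicit in SMILES; fill each atom to its normal valence:
  6 × C (aromatic): 1 H each → 6
  4 × C (aromatic): no H
  2 × N (aromatic): no H
  1 × Br: no H
  1 × C: no H
  1 × N: no H
  Total hydrogens = 6.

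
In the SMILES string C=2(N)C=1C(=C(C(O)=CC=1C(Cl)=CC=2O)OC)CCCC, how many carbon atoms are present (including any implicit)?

The symbol for carbon appears 15 times in the SMILES. (Cl is a single chlorine, not C + l.)

15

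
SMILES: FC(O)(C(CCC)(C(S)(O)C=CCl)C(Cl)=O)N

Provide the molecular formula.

Heavy atoms from the SMILES: 9 C, 2 Cl, 1 F, 1 N, 3 O, 1 S.
Implicit hydrogens by atom environment:
  4 × C: no H
  2 × C: 2 H each → 4
  2 × C: 1 H each → 2
  2 × Cl: no H
  2 × O: 1 H each → 2
  1 × C: 3 H
  1 × F: no H
  1 × N: 2 H
  1 × O: no H
  1 × S: 1 H
  Total hydrogens = 14.
Molecular formula: C9H14Cl2FNO3S

C9H14Cl2FNO3S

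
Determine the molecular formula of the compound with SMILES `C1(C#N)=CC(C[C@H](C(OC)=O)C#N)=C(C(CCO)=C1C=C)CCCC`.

Heavy atoms from the SMILES: 20 C, 2 N, 3 O.
Implicit hydrogens by atom environment:
  7 × C: 2 H each → 14
  5 × C (aromatic): no H
  3 × C: no H
  2 × C: 3 H each → 6
  2 × C: 1 H each → 2
  2 × N: no H
  2 × O: no H
  1 × C (aromatic): 1 H
  1 × O: 1 H
  Total hydrogens = 24.
Molecular formula: C20H24N2O3

C20H24N2O3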